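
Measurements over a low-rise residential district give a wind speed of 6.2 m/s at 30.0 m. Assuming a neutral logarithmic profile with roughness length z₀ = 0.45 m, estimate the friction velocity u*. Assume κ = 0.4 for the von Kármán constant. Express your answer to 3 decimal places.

Log law: V(z) = (u*/κ) · ln(z/z₀) ⇒ u* = κ · V / ln(z/z₀)
u* = 0.4 × 6.2 / ln(30.0/0.45) = 0.4 × 6.2 / 4.1997
   = 2.4800 / 4.1997 = 0.5905 m/s

u* ≈ 0.591 m/s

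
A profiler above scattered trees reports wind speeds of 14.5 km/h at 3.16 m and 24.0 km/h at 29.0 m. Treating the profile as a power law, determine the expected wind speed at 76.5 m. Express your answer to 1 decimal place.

First find α: α = ln(V₂/V₁)/ln(z₂/z₁) = ln(24.0/14.5)/ln(29.0/3.16) = 0.50391/2.21672 = 0.2273
Extrapolate from 29.0 m to 76.5 m: V₃ = 24.0 × (76.5/29.0)^0.2273 = 24.0 × 1.2467 = 29.9208 km/h

29.9 km/h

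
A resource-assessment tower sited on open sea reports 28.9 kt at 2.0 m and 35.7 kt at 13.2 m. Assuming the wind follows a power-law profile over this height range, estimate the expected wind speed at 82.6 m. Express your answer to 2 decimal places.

43.84 kt

First find α: α = ln(V₂/V₁)/ln(z₂/z₁) = ln(35.7/28.9)/ln(13.2/2.0) = 0.21131/1.88707 = 0.1120
Extrapolate from 13.2 m to 82.6 m: V₃ = 35.7 × (82.6/13.2)^0.1120 = 35.7 × 1.2279 = 43.8377 kt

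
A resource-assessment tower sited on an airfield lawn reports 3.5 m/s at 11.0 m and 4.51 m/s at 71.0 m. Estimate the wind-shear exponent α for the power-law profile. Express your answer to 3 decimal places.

α ≈ 0.136

Power law: V₂/V₁ = (z₂/z₁)^α ⇒ α = ln(V₂/V₁) / ln(z₂/z₁)
α = ln(4.51/3.5) / ln(71.0/11.0) = ln(1.2886) / ln(6.4545)
  = 0.25353 / 1.86478 = 0.13596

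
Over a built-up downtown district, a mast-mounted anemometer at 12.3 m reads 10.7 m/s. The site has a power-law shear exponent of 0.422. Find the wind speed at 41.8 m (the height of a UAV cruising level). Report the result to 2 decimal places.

17.93 m/s

Power-law profile: V₂ = V₁ · (z₂/z₁)^α
V₂ = 10.7 × (41.8/12.3)^0.422 = 10.7 × (3.3984)^0.422
    = 10.7 × 1.6757 = 17.9300 m/s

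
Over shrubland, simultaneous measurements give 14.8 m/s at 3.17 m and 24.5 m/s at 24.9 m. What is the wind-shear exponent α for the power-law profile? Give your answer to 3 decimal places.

Power law: V₂/V₁ = (z₂/z₁)^α ⇒ α = ln(V₂/V₁) / ln(z₂/z₁)
α = ln(24.5/14.8) / ln(24.9/3.17) = ln(1.6554) / ln(7.8549)
  = 0.50405 / 2.06114 = 0.24455

α ≈ 0.245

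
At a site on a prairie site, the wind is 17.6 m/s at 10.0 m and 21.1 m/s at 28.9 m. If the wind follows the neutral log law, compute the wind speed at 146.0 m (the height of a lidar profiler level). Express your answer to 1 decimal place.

26.4 m/s

Log law: V ∝ ln(z/z₀). From the pair, with r = V₁/V₂ = 0.83412,
ln z₀ = (ln z₁ − r·ln z₂)/(1 − r) = (2.3026 − 0.83412×3.3638)/0.16588 = -3.0340 → z₀ = 0.04812 m
V₃ = V₁ · ln(z₃/z₀)/ln(z₁/z₀) = 17.6 × 8.0176/5.3366 = 26.4419 m/s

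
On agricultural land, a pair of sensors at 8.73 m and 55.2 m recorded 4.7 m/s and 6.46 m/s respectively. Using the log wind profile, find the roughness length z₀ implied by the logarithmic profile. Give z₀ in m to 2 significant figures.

Log law: V(z) ∝ ln(z/z₀). With r = V₁/V₂ = 4.7/6.46 = 0.72755,
r · ln(z₂/z₀) = ln(z₁/z₀) ⇒ ln z₀ = (ln z₁ − r·ln z₂)/(1 − r)
ln z₀ = (2.16677 − 0.72755×4.01096) / 0.27245 = -2.7581
z₀ = exp(-2.7581) = 0.06341 m

z₀ ≈ 0.063 m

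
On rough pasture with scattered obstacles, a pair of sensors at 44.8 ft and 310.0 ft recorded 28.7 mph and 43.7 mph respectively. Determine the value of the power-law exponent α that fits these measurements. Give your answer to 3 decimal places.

Power law: V₂/V₁ = (z₂/z₁)^α ⇒ α = ln(V₂/V₁) / ln(z₂/z₁)
α = ln(43.7/28.7) / ln(310.0/44.8) = ln(1.5226) / ln(6.9196)
  = 0.42045 / 1.93436 = 0.21736

α ≈ 0.217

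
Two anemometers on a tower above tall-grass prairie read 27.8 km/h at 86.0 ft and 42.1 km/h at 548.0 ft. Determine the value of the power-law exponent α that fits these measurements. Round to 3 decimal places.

α ≈ 0.224

Power law: V₂/V₁ = (z₂/z₁)^α ⇒ α = ln(V₂/V₁) / ln(z₂/z₁)
α = ln(42.1/27.8) / ln(548.0/86.0) = ln(1.5144) / ln(6.3721)
  = 0.41501 / 1.85193 = 0.22410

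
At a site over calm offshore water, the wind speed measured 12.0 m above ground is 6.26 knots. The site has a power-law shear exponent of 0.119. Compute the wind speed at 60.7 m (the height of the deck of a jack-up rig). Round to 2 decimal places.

7.59 knots

Power-law profile: V₂ = V₁ · (z₂/z₁)^α
V₂ = 6.26 × (60.7/12.0)^0.119 = 6.26 × (5.0583)^0.119
    = 6.26 × 1.2128 = 7.5919 knots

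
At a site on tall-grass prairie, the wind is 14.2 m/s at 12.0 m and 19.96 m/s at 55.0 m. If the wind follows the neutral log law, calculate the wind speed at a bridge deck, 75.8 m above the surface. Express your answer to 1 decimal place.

Log law: V ∝ ln(z/z₀). From the pair, with r = V₁/V₂ = 0.71142,
ln z₀ = (ln z₁ − r·ln z₂)/(1 − r) = (2.4849 − 0.71142×4.0073)/0.28858 = -1.2683 → z₀ = 0.2813 m
V₃ = V₁ · ln(z₃/z₀)/ln(z₁/z₀) = 14.2 × 5.5964/3.7532 = 21.1736 m/s

21.2 m/s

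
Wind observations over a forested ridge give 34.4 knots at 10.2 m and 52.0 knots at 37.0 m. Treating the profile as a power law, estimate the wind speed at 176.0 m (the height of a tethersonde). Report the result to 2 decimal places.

First find α: α = ln(V₂/V₁)/ln(z₂/z₁) = ln(52.0/34.4)/ln(37.0/10.2) = 0.41319/1.28853 = 0.3207
Extrapolate from 37.0 m to 176.0 m: V₃ = 52.0 × (176.0/37.0)^0.3207 = 52.0 × 1.6489 = 85.7420 knots

85.74 knots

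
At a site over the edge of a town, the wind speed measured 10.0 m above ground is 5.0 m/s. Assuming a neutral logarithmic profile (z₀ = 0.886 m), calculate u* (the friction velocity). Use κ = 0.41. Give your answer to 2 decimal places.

u* ≈ 0.85 m/s

Log law: V(z) = (u*/κ) · ln(z/z₀) ⇒ u* = κ · V / ln(z/z₀)
u* = 0.41 × 5.0 / ln(10.0/0.886) = 0.41 × 5.0 / 2.4236
   = 2.0500 / 2.4236 = 0.8458 m/s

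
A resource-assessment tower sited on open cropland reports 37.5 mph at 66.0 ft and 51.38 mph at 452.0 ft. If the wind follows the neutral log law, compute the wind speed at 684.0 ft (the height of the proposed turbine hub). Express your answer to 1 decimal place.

54.4 mph

Log law: V ∝ ln(z/z₀). From the pair, with r = V₁/V₂ = 0.72986,
ln z₀ = (ln z₁ − r·ln z₂)/(1 − r) = (4.1897 − 0.72986×6.1137)/0.27014 = -1.0085 → z₀ = 0.3647 ft
V₃ = V₁ · ln(z₃/z₀)/ln(z₁/z₀) = 37.5 × 7.5365/5.1982 = 54.3686 mph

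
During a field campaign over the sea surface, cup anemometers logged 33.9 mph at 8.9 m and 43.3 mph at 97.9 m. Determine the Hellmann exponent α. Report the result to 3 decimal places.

α ≈ 0.102

Power law: V₂/V₁ = (z₂/z₁)^α ⇒ α = ln(V₂/V₁) / ln(z₂/z₁)
α = ln(43.3/33.9) / ln(97.9/8.9) = ln(1.2773) / ln(11.0000)
  = 0.24474 / 2.39790 = 0.10206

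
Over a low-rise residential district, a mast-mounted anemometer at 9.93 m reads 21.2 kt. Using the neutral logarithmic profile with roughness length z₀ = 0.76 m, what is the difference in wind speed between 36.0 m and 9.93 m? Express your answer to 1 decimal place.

10.6 kt

Log law: V₂ = V₁ · ln(z₂/z₀)/ln(z₁/z₀) = 21.2 × 3.8580/2.5700 = 31.8244 kt
ΔV = 31.8244 − 21.2 = 10.6244 kt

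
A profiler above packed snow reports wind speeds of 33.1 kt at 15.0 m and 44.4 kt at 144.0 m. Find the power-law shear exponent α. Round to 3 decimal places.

α ≈ 0.130

Power law: V₂/V₁ = (z₂/z₁)^α ⇒ α = ln(V₂/V₁) / ln(z₂/z₁)
α = ln(44.4/33.1) / ln(144.0/15.0) = ln(1.3414) / ln(9.6000)
  = 0.29371 / 2.26176 = 0.12986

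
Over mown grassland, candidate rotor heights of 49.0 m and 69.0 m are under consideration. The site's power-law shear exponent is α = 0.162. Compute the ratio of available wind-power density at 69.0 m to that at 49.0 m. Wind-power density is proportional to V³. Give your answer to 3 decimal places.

Speed ratio: V_B/V_A = (z_B/z_A)^α = (69.0/49.0)^0.162 = (1.4082)^0.162 = 1.05702
Power-density ratio: P_B/P_A = (V_B/V_A)³ = (1.05702)³ = 1.18099

1.181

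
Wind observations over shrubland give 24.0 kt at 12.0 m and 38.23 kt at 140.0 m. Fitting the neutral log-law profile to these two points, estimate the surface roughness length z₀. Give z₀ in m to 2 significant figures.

Log law: V(z) ∝ ln(z/z₀). With r = V₁/V₂ = 24.0/38.23 = 0.62778,
r · ln(z₂/z₀) = ln(z₁/z₀) ⇒ ln z₀ = (ln z₁ − r·ln z₂)/(1 − r)
ln z₀ = (2.48491 − 0.62778×4.94164) / 0.37222 = -1.6586
z₀ = exp(-1.6586) = 0.1904 m

z₀ ≈ 0.19 m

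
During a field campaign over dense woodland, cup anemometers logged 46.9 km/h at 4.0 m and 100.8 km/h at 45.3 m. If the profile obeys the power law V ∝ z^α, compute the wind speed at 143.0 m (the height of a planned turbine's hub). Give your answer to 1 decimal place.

144.8 km/h

First find α: α = ln(V₂/V₁)/ln(z₂/z₁) = ln(100.8/46.9)/ln(45.3/4.0) = 0.76512/2.42701 = 0.3153
Extrapolate from 45.3 m to 143.0 m: V₃ = 100.8 × (143.0/45.3)^0.3153 = 100.8 × 1.4368 = 144.8259 km/h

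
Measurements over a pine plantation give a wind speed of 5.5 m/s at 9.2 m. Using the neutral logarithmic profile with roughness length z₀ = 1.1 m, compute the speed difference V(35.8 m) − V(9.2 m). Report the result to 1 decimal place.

3.5 m/s

Log law: V₂ = V₁ · ln(z₂/z₀)/ln(z₁/z₀) = 5.5 × 3.4826/2.1239 = 9.0186 m/s
ΔV = 9.0186 − 5.5 = 3.5186 m/s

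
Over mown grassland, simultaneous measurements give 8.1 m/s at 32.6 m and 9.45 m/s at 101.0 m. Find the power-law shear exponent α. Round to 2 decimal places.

α ≈ 0.14

Power law: V₂/V₁ = (z₂/z₁)^α ⇒ α = ln(V₂/V₁) / ln(z₂/z₁)
α = ln(9.45/8.1) / ln(101.0/32.6) = ln(1.1667) / ln(3.0982)
  = 0.15415 / 1.13081 = 0.13632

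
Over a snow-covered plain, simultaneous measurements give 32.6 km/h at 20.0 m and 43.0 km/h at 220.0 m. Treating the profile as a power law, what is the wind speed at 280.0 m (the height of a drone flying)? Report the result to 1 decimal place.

First find α: α = ln(V₂/V₁)/ln(z₂/z₁) = ln(43.0/32.6)/ln(220.0/20.0) = 0.27689/2.39790 = 0.1155
Extrapolate from 220.0 m to 280.0 m: V₃ = 43.0 × (280.0/220.0)^0.1155 = 43.0 × 1.0282 = 44.2143 km/h

44.2 km/h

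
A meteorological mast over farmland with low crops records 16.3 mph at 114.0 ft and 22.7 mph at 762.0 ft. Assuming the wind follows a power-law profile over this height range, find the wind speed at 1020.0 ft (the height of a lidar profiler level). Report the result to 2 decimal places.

First find α: α = ln(V₂/V₁)/ln(z₂/z₁) = ln(22.7/16.3)/ln(762.0/114.0) = 0.33120/1.89975 = 0.1743
Extrapolate from 762.0 ft to 1020.0 ft: V₃ = 22.7 × (1020.0/762.0)^0.1743 = 22.7 × 1.0522 = 23.8839 mph

23.88 mph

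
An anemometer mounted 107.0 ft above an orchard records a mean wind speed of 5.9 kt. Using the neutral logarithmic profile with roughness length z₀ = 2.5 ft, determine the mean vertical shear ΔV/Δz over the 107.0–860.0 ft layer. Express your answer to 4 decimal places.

0.0043 kt/ft

Log law: V₂ = V₁ · ln(z₂/z₀)/ln(z₁/z₀) = 5.9 × 5.8406/3.7565 = 9.1733 kt
ΔV/Δz = (9.1733 − 5.9)/(860.0 − 107.0) = 3.2733/753.0000 = 0.00435 kt/ft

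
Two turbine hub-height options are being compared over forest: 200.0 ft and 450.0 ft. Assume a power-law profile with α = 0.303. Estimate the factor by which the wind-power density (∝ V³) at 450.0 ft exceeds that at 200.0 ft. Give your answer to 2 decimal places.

Speed ratio: V_B/V_A = (z_B/z_A)^α = (450.0/200.0)^0.303 = (2.2500)^0.303 = 1.27853
Power-density ratio: P_B/P_A = (V_B/V_A)³ = (1.27853)³ = 2.08994

2.09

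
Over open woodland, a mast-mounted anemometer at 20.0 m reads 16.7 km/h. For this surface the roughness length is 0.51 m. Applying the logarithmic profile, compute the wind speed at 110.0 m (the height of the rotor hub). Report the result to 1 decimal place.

24.5 km/h

Log law: V(z) ∝ ln(z/z₀), so V₂/V₁ = ln(z₂/z₀) / ln(z₁/z₀).
ln(110.0/0.51) = 5.3738, ln(20.0/0.51) = 3.6691
V₂ = 16.7 × 5.3738/3.6691 = 16.7 × 1.4646 = 24.4593 km/h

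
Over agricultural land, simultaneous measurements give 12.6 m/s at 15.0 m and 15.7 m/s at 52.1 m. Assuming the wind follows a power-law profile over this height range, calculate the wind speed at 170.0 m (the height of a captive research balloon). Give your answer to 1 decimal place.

First find α: α = ln(V₂/V₁)/ln(z₂/z₁) = ln(15.7/12.6)/ln(52.1/15.0) = 0.21996/1.24511 = 0.1767
Extrapolate from 52.1 m to 170.0 m: V₃ = 15.7 × (170.0/52.1)^0.1767 = 15.7 × 1.2324 = 19.3480 m/s

19.3 m/s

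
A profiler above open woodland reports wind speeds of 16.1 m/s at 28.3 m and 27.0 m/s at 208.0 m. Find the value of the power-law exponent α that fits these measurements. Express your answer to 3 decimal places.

Power law: V₂/V₁ = (z₂/z₁)^α ⇒ α = ln(V₂/V₁) / ln(z₂/z₁)
α = ln(27.0/16.1) / ln(208.0/28.3) = ln(1.6770) / ln(7.3498)
  = 0.51702 / 1.99468 = 0.25920

α ≈ 0.259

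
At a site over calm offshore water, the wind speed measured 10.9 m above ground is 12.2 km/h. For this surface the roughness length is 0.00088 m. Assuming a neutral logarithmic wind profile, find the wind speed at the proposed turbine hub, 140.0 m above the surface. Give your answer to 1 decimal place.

Log law: V(z) ∝ ln(z/z₀), so V₂/V₁ = ln(z₂/z₀) / ln(z₁/z₀).
ln(140.0/0.00088) = 11.9772, ln(10.9/0.00088) = 9.4244
V₂ = 12.2 × 11.9772/9.4244 = 12.2 × 1.2709 = 15.5048 km/h

15.5 km/h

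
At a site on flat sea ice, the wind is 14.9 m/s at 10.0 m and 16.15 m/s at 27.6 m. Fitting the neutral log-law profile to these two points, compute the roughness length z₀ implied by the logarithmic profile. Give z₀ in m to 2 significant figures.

z₀ ≈ 0.000056 m

Log law: V(z) ∝ ln(z/z₀). With r = V₁/V₂ = 14.9/16.15 = 0.92260,
r · ln(z₂/z₀) = ln(z₁/z₀) ⇒ ln z₀ = (ln z₁ − r·ln z₂)/(1 − r)
ln z₀ = (2.30259 − 0.92260×3.31782) / 0.07740 = -9.7990
z₀ = exp(-9.7990) = 0.00005551 m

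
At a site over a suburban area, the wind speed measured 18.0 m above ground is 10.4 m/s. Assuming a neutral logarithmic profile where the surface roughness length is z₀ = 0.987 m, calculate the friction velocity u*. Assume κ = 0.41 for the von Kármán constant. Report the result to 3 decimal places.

Log law: V(z) = (u*/κ) · ln(z/z₀) ⇒ u* = κ · V / ln(z/z₀)
u* = 0.41 × 10.4 / ln(18.0/0.987) = 0.41 × 10.4 / 2.9035
   = 4.2640 / 2.9035 = 1.4686 m/s

u* ≈ 1.469 m/s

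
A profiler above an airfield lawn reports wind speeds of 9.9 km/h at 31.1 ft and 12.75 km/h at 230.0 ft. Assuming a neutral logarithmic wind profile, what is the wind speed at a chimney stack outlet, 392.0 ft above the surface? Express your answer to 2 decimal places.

13.51 km/h

Log law: V ∝ ln(z/z₀). From the pair, with r = V₁/V₂ = 0.77647,
ln z₀ = (ln z₁ − r·ln z₂)/(1 − r) = (3.4372 − 0.77647×5.4381)/0.22353 = -3.5132 → z₀ = 0.02980 ft
V₃ = V₁ · ln(z₃/z₀)/ln(z₁/z₀) = 9.9 × 9.4844/6.9504 = 13.5095 km/h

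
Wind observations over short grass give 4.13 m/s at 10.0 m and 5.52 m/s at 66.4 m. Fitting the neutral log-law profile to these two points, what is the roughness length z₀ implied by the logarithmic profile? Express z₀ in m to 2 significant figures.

z₀ ≈ 0.036 m

Log law: V(z) ∝ ln(z/z₀). With r = V₁/V₂ = 4.13/5.52 = 0.74819,
r · ln(z₂/z₀) = ln(z₁/z₀) ⇒ ln z₀ = (ln z₁ − r·ln z₂)/(1 − r)
ln z₀ = (2.30259 − 0.74819×4.19570) / 0.25181 = -3.3223
z₀ = exp(-3.3223) = 0.03607 m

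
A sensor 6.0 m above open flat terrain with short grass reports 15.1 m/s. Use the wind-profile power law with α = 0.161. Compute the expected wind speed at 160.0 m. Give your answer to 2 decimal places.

25.62 m/s

Power-law profile: V₂ = V₁ · (z₂/z₁)^α
V₂ = 15.1 × (160.0/6.0)^0.161 = 15.1 × (26.6667)^0.161
    = 15.1 × 1.6966 = 25.6187 m/s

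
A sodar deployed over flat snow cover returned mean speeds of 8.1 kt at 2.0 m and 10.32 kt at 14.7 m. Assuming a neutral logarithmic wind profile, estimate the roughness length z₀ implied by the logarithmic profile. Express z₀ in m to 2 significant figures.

z₀ ≈ 0.0014 m

Log law: V(z) ∝ ln(z/z₀). With r = V₁/V₂ = 8.1/10.32 = 0.78488,
r · ln(z₂/z₀) = ln(z₁/z₀) ⇒ ln z₀ = (ln z₁ − r·ln z₂)/(1 − r)
ln z₀ = (0.69315 − 0.78488×2.68785) / 0.21512 = -6.5848
z₀ = exp(-6.5848) = 0.001381 m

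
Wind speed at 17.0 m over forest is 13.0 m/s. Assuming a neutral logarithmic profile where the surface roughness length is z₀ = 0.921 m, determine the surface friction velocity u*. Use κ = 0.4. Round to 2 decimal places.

Log law: V(z) = (u*/κ) · ln(z/z₀) ⇒ u* = κ · V / ln(z/z₀)
u* = 0.4 × 13.0 / ln(17.0/0.921) = 0.4 × 13.0 / 2.9155
   = 5.2000 / 2.9155 = 1.7836 m/s

u* ≈ 1.78 m/s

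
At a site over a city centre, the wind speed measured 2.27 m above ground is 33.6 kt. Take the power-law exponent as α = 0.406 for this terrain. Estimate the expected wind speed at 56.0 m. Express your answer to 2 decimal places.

123.47 kt

Power-law profile: V₂ = V₁ · (z₂/z₁)^α
V₂ = 33.6 × (56.0/2.27)^0.406 = 33.6 × (24.6696)^0.406
    = 33.6 × 3.6747 = 123.4688 kt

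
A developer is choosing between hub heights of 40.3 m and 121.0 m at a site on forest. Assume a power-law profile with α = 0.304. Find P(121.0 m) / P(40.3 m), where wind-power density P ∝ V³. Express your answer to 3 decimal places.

Speed ratio: V_B/V_A = (z_B/z_A)^α = (121.0/40.3)^0.304 = (3.0025)^0.304 = 1.39686
Power-density ratio: P_B/P_A = (V_B/V_A)³ = (1.39686)³ = 2.72560

2.726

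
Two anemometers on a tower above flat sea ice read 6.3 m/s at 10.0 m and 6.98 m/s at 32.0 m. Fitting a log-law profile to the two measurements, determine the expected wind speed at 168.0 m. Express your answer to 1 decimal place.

Log law: V ∝ ln(z/z₀). From the pair, with r = V₁/V₂ = 0.90258,
ln z₀ = (ln z₁ − r·ln z₂)/(1 − r) = (2.3026 − 0.90258×3.4657)/0.09742 = -8.4737 → z₀ = 0.0002089 m
V₃ = V₁ · ln(z₃/z₀)/ln(z₁/z₀) = 6.3 × 13.5976/10.7763 = 7.9494 m/s

7.9 m/s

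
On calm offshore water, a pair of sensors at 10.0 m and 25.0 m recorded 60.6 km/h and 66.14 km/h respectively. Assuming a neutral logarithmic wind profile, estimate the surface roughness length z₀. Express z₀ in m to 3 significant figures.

z₀ ≈ 0.000444 m

Log law: V(z) ∝ ln(z/z₀). With r = V₁/V₂ = 60.6/66.14 = 0.91624,
r · ln(z₂/z₀) = ln(z₁/z₀) ⇒ ln z₀ = (ln z₁ − r·ln z₂)/(1 − r)
ln z₀ = (2.30259 − 0.91624×3.21888) / 0.08376 = -7.7204
z₀ = exp(-7.7204) = 0.0004437 m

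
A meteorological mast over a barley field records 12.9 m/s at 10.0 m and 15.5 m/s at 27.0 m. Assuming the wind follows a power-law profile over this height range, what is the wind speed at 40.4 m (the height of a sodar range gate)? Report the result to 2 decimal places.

16.70 m/s

First find α: α = ln(V₂/V₁)/ln(z₂/z₁) = ln(15.5/12.9)/ln(27.0/10.0) = 0.18361/0.99325 = 0.1849
Extrapolate from 27.0 m to 40.4 m: V₃ = 15.5 × (40.4/27.0)^0.1849 = 15.5 × 1.0773 = 16.6988 m/s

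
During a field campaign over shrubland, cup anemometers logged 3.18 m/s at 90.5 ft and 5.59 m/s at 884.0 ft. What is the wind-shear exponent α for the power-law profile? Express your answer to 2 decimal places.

α ≈ 0.25

Power law: V₂/V₁ = (z₂/z₁)^α ⇒ α = ln(V₂/V₁) / ln(z₂/z₁)
α = ln(5.59/3.18) / ln(884.0/90.5) = ln(1.7579) / ln(9.7680)
  = 0.56410 / 2.27911 = 0.24751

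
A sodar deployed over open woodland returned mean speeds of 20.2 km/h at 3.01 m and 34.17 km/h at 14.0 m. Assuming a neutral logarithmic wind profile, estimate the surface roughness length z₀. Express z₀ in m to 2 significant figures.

Log law: V(z) ∝ ln(z/z₀). With r = V₁/V₂ = 20.2/34.17 = 0.59116,
r · ln(z₂/z₀) = ln(z₁/z₀) ⇒ ln z₀ = (ln z₁ − r·ln z₂)/(1 − r)
ln z₀ = (1.10194 − 0.59116×2.63906) / 0.40884 = -1.1207
z₀ = exp(-1.1207) = 0.3261 m

z₀ ≈ 0.33 m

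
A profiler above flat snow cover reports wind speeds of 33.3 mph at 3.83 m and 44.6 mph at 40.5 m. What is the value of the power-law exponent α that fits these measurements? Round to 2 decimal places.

α ≈ 0.12

Power law: V₂/V₁ = (z₂/z₁)^α ⇒ α = ln(V₂/V₁) / ln(z₂/z₁)
α = ln(44.6/33.3) / ln(40.5/3.83) = ln(1.3393) / ln(10.5744)
  = 0.29218 / 2.35844 = 0.12389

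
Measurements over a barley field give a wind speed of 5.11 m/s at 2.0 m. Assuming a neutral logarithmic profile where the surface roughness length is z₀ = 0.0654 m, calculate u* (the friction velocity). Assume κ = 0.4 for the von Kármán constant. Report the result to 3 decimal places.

Log law: V(z) = (u*/κ) · ln(z/z₀) ⇒ u* = κ · V / ln(z/z₀)
u* = 0.4 × 5.11 / ln(2.0/0.0654) = 0.4 × 5.11 / 3.4204
   = 2.0440 / 3.4204 = 0.5976 m/s

u* ≈ 0.598 m/s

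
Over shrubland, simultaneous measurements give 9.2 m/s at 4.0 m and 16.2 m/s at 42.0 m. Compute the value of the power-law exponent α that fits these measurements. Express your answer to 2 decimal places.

Power law: V₂/V₁ = (z₂/z₁)^α ⇒ α = ln(V₂/V₁) / ln(z₂/z₁)
α = ln(16.2/9.2) / ln(42.0/4.0) = ln(1.7609) / ln(10.5000)
  = 0.56581 / 2.35138 = 0.24063

α ≈ 0.24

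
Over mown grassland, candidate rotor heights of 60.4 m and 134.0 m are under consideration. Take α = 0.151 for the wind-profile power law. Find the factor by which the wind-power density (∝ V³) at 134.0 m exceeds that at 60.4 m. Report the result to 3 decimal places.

1.435

Speed ratio: V_B/V_A = (z_B/z_A)^α = (134.0/60.4)^0.151 = (2.2185)^0.151 = 1.12786
Power-density ratio: P_B/P_A = (V_B/V_A)³ = (1.12786)³ = 1.43473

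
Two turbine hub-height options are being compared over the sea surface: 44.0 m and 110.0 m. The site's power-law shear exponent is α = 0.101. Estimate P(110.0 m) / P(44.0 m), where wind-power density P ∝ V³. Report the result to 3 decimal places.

1.320

Speed ratio: V_B/V_A = (z_B/z_A)^α = (110.0/44.0)^0.101 = (2.5000)^0.101 = 1.09696
Power-density ratio: P_B/P_A = (V_B/V_A)³ = (1.09696)³ = 1.32001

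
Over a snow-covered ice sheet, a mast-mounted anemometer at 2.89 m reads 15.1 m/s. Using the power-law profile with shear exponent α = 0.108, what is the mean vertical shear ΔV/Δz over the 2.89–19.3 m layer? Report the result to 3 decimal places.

0.209 m/s/m

Power law: V₂ = V₁ · (z₂/z₁)^α = 15.1 × (6.6782)^0.108 = 18.5370 m/s
ΔV/Δz = (18.5370 − 15.1)/(19.3 − 2.89) = 3.4370/16.4100 = 0.20945 m/s/m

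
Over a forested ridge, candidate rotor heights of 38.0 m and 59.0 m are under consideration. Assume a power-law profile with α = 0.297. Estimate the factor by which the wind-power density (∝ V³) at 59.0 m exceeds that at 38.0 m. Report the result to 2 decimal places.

1.48

Speed ratio: V_B/V_A = (z_B/z_A)^α = (59.0/38.0)^0.297 = (1.5526)^0.297 = 1.13959
Power-density ratio: P_B/P_A = (V_B/V_A)³ = (1.13959)³ = 1.47993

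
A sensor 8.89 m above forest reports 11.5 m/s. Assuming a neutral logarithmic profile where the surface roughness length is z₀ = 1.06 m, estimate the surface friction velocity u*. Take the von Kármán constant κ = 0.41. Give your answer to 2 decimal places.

Log law: V(z) = (u*/κ) · ln(z/z₀) ⇒ u* = κ · V / ln(z/z₀)
u* = 0.41 × 11.5 / ln(8.89/1.06) = 0.41 × 11.5 / 2.1267
   = 4.7150 / 2.1267 = 2.2171 m/s

u* ≈ 2.22 m/s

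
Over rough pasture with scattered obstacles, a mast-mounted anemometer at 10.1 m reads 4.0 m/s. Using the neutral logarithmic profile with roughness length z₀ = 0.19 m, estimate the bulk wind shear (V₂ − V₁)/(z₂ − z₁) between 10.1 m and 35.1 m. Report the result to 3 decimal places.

Log law: V₂ = V₁ · ln(z₂/z₀)/ln(z₁/z₀) = 4.0 × 5.2189/3.9733 = 5.2540 m/s
ΔV/Δz = (5.2540 − 4.0)/(35.1 − 10.1) = 1.2540/25.0000 = 0.05016 m/s/m

0.050 m/s/m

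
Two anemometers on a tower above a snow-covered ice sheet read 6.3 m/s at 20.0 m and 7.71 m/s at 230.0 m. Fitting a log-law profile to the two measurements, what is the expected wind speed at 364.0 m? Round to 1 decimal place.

8.0 m/s

Log law: V ∝ ln(z/z₀). From the pair, with r = V₁/V₂ = 0.81712,
ln z₀ = (ln z₁ − r·ln z₂)/(1 − r) = (2.9957 − 0.81712×5.4381)/0.18288 = -7.9169 → z₀ = 0.0003645 m
V₃ = V₁ · ln(z₃/z₀)/ln(z₁/z₀) = 6.3 × 13.8140/10.9126 = 7.9750 m/s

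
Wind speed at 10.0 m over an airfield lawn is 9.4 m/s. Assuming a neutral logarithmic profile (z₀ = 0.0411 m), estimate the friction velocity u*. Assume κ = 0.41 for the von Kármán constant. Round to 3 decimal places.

u* ≈ 0.701 m/s

Log law: V(z) = (u*/κ) · ln(z/z₀) ⇒ u* = κ · V / ln(z/z₀)
u* = 0.41 × 9.4 / ln(10.0/0.0411) = 0.41 × 9.4 / 5.4943
   = 3.8540 / 5.4943 = 0.7015 m/s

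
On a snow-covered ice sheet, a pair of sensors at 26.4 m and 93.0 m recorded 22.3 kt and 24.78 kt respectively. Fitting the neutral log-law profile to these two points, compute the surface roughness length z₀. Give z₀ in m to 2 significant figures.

Log law: V(z) ∝ ln(z/z₀). With r = V₁/V₂ = 22.3/24.78 = 0.89992,
r · ln(z₂/z₀) = ln(z₁/z₀) ⇒ ln z₀ = (ln z₁ − r·ln z₂)/(1 − r)
ln z₀ = (3.27336 − 0.89992×4.53260) / 0.10008 = -8.0496
z₀ = exp(-8.0496) = 0.0003192 m

z₀ ≈ 0.00032 m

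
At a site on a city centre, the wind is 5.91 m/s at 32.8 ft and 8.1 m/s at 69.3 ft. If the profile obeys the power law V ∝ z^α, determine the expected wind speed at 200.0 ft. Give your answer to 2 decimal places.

First find α: α = ln(V₂/V₁)/ln(z₂/z₁) = ln(8.1/5.91)/ln(69.3/32.8) = 0.31522/0.74802 = 0.4214
Extrapolate from 69.3 ft to 200.0 ft: V₃ = 8.1 × (200.0/69.3)^0.4214 = 8.1 × 1.5630 = 12.6607 m/s

12.66 m/s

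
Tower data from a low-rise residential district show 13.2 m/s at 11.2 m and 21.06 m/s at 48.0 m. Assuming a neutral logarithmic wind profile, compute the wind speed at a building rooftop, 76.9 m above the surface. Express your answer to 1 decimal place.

Log law: V ∝ ln(z/z₀). From the pair, with r = V₁/V₂ = 0.62678,
ln z₀ = (ln z₁ − r·ln z₂)/(1 − r) = (2.4159 − 0.62678×3.8712)/0.37322 = -0.0281 → z₀ = 0.9723 m
V₃ = V₁ · ln(z₃/z₀)/ln(z₁/z₀) = 13.2 × 4.3706/2.4440 = 23.6055 m/s

23.6 m/s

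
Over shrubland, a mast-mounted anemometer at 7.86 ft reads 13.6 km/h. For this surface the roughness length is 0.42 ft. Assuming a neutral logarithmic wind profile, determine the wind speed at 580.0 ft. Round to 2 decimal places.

Log law: V(z) ∝ ln(z/z₀), so V₂/V₁ = ln(z₂/z₀) / ln(z₁/z₀).
ln(580.0/0.42) = 7.2305, ln(7.86/0.42) = 2.9293
V₂ = 13.6 × 7.2305/2.9293 = 13.6 × 2.4684 = 33.5697 km/h

33.57 km/h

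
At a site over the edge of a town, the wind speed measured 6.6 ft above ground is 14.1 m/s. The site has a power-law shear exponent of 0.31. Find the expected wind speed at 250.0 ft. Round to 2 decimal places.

43.50 m/s

Power-law profile: V₂ = V₁ · (z₂/z₁)^α
V₂ = 14.1 × (250.0/6.6)^0.31 = 14.1 × (37.8788)^0.31
    = 14.1 × 3.0853 = 43.5033 m/s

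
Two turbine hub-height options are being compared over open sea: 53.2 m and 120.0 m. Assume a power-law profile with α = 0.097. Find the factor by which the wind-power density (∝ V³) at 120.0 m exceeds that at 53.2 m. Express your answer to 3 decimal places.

1.267

Speed ratio: V_B/V_A = (z_B/z_A)^α = (120.0/53.2)^0.097 = (2.2556)^0.097 = 1.08210
Power-density ratio: P_B/P_A = (V_B/V_A)³ = (1.08210)³ = 1.26707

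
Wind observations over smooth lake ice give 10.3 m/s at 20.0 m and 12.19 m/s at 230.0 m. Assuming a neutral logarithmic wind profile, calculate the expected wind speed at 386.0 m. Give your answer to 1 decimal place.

Log law: V ∝ ln(z/z₀). From the pair, with r = V₁/V₂ = 0.84495,
ln z₀ = (ln z₁ − r·ln z₂)/(1 − r) = (2.9957 − 0.84495×5.4381)/0.15505 = -10.3144 → z₀ = 0.00003315 m
V₃ = V₁ · ln(z₃/z₀)/ln(z₁/z₀) = 10.3 × 16.2703/13.3101 = 12.5907 m/s

12.6 m/s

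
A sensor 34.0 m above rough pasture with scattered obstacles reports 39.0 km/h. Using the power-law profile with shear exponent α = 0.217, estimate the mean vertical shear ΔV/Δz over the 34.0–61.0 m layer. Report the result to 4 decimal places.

0.1953 km/h/m

Power law: V₂ = V₁ · (z₂/z₁)^α = 39.0 × (1.7941)^0.217 = 44.2742 km/h
ΔV/Δz = (44.2742 − 39.0)/(61.0 − 34.0) = 5.2742/27.0000 = 0.19534 km/h/m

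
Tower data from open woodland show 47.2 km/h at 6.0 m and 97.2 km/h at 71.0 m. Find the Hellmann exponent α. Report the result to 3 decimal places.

Power law: V₂/V₁ = (z₂/z₁)^α ⇒ α = ln(V₂/V₁) / ln(z₂/z₁)
α = ln(97.2/47.2) / ln(71.0/6.0) = ln(2.0593) / ln(11.8333)
  = 0.72238 / 2.47092 = 0.29235

α ≈ 0.292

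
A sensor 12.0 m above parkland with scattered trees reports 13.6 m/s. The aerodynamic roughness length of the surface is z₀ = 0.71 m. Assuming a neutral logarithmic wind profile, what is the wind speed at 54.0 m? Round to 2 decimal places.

20.83 m/s

Log law: V(z) ∝ ln(z/z₀), so V₂/V₁ = ln(z₂/z₀) / ln(z₁/z₀).
ln(54.0/0.71) = 4.3315, ln(12.0/0.71) = 2.8274
V₂ = 13.6 × 4.3315/2.8274 = 13.6 × 1.5320 = 20.8347 m/s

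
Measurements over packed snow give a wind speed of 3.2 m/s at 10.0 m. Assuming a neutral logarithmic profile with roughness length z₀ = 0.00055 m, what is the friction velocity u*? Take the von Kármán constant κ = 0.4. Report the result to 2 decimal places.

Log law: V(z) = (u*/κ) · ln(z/z₀) ⇒ u* = κ · V / ln(z/z₀)
u* = 0.4 × 3.2 / ln(10.0/0.00055) = 0.4 × 3.2 / 9.8082
   = 1.2800 / 9.8082 = 0.1305 m/s

u* ≈ 0.13 m/s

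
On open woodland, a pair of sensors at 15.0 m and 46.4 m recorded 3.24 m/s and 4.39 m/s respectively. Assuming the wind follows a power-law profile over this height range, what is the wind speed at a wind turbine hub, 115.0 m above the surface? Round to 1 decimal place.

5.6 m/s

First find α: α = ln(V₂/V₁)/ln(z₂/z₁) = ln(4.39/3.24)/ln(46.4/15.0) = 0.30376/1.12925 = 0.2690
Extrapolate from 46.4 m to 115.0 m: V₃ = 4.39 × (115.0/46.4)^0.2690 = 4.39 × 1.2765 = 5.6040 m/s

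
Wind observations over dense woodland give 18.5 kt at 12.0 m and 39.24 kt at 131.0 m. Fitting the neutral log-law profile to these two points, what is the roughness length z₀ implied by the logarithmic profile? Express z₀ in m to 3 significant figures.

Log law: V(z) ∝ ln(z/z₀). With r = V₁/V₂ = 18.5/39.24 = 0.47146,
r · ln(z₂/z₀) = ln(z₁/z₀) ⇒ ln z₀ = (ln z₁ − r·ln z₂)/(1 − r)
ln z₀ = (2.48491 − 0.47146×4.87520) / 0.52854 = 0.3528
z₀ = exp(0.3528) = 1.423 m

z₀ ≈ 1.42 m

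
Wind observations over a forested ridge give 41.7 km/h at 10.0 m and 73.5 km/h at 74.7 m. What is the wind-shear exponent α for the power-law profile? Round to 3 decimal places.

Power law: V₂/V₁ = (z₂/z₁)^α ⇒ α = ln(V₂/V₁) / ln(z₂/z₁)
α = ln(73.5/41.7) / ln(74.7/10.0) = ln(1.7626) / ln(7.4700)
  = 0.56678 / 2.01089 = 0.28186

α ≈ 0.282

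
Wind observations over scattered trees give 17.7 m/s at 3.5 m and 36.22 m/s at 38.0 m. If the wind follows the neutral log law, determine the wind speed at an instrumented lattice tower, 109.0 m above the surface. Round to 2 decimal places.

44.40 m/s

Log law: V ∝ ln(z/z₀). From the pair, with r = V₁/V₂ = 0.48868,
ln z₀ = (ln z₁ − r·ln z₂)/(1 − r) = (1.2528 − 0.48868×3.6376)/0.51132 = -1.0265 → z₀ = 0.3583 m
V₃ = V₁ · ln(z₃/z₀)/ln(z₁/z₀) = 17.7 × 5.7178/2.2792 = 44.4033 m/s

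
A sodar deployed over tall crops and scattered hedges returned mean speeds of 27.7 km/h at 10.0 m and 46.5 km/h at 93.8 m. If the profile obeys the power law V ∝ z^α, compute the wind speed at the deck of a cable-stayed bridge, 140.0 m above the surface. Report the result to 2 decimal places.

First find α: α = ln(V₂/V₁)/ln(z₂/z₁) = ln(46.5/27.7)/ln(93.8/10.0) = 0.51802/2.23858 = 0.2314
Extrapolate from 93.8 m to 140.0 m: V₃ = 46.5 × (140.0/93.8)^0.2314 = 46.5 × 1.0971 = 51.0153 km/h

51.02 km/h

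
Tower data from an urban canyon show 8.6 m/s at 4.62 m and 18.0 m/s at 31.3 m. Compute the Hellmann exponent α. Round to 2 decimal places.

α ≈ 0.39

Power law: V₂/V₁ = (z₂/z₁)^α ⇒ α = ln(V₂/V₁) / ln(z₂/z₁)
α = ln(18.0/8.6) / ln(31.3/4.62) = ln(2.0930) / ln(6.7749)
  = 0.73861 / 1.91322 = 0.38606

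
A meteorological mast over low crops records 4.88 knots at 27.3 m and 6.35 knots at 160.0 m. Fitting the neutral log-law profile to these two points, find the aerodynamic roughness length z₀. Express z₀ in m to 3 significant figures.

Log law: V(z) ∝ ln(z/z₀). With r = V₁/V₂ = 4.88/6.35 = 0.76850,
r · ln(z₂/z₀) = ln(z₁/z₀) ⇒ ln z₀ = (ln z₁ − r·ln z₂)/(1 − r)
ln z₀ = (3.30689 − 0.76850×5.07517) / 0.23150 = -2.5633
z₀ = exp(-2.5633) = 0.07705 m

z₀ ≈ 0.0770 m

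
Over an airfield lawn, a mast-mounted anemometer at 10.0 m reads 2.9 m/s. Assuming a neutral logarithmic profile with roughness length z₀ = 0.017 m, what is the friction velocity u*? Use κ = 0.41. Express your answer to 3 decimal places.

Log law: V(z) = (u*/κ) · ln(z/z₀) ⇒ u* = κ · V / ln(z/z₀)
u* = 0.41 × 2.9 / ln(10.0/0.017) = 0.41 × 2.9 / 6.3771
   = 1.1890 / 6.3771 = 0.1864 m/s

u* ≈ 0.186 m/s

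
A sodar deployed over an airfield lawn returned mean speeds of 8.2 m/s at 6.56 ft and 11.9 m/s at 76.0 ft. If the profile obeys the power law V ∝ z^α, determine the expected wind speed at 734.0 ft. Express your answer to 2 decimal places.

16.80 m/s

First find α: α = ln(V₂/V₁)/ln(z₂/z₁) = ln(11.9/8.2)/ln(76.0/6.56) = 0.37240/2.44974 = 0.1520
Extrapolate from 76.0 ft to 734.0 ft: V₃ = 11.9 × (734.0/76.0)^0.1520 = 11.9 × 1.4116 = 16.7983 m/s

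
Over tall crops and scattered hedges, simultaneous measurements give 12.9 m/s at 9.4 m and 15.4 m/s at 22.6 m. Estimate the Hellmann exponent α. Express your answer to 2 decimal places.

Power law: V₂/V₁ = (z₂/z₁)^α ⇒ α = ln(V₂/V₁) / ln(z₂/z₁)
α = ln(15.4/12.9) / ln(22.6/9.4) = ln(1.1938) / ln(2.4043)
  = 0.17714 / 0.87724 = 0.20193

α ≈ 0.20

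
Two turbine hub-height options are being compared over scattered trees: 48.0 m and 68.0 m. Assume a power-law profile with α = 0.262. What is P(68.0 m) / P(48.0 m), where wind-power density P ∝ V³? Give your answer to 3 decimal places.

1.315

Speed ratio: V_B/V_A = (z_B/z_A)^α = (68.0/48.0)^0.262 = (1.4167)^0.262 = 1.09555
Power-density ratio: P_B/P_A = (V_B/V_A)³ = (1.09555)³ = 1.31491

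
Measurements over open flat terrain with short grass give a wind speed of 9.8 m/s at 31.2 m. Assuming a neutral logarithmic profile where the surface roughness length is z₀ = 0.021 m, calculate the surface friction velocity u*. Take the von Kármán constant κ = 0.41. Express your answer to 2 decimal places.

Log law: V(z) = (u*/κ) · ln(z/z₀) ⇒ u* = κ · V / ln(z/z₀)
u* = 0.41 × 9.8 / ln(31.2/0.021) = 0.41 × 9.8 / 7.3037
   = 4.0180 / 7.3037 = 0.5501 m/s

u* ≈ 0.55 m/s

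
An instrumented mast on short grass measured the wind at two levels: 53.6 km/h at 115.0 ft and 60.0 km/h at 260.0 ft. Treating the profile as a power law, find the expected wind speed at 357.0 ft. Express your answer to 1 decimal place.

62.7 km/h

First find α: α = ln(V₂/V₁)/ln(z₂/z₁) = ln(60.0/53.6)/ln(260.0/115.0) = 0.11280/0.81575 = 0.1383
Extrapolate from 260.0 ft to 357.0 ft: V₃ = 60.0 × (357.0/260.0)^0.1383 = 60.0 × 1.0448 = 62.6889 km/h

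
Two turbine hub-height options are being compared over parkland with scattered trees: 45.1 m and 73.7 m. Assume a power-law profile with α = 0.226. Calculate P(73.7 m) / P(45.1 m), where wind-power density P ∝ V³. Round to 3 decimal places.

1.395

Speed ratio: V_B/V_A = (z_B/z_A)^α = (73.7/45.1)^0.226 = (1.6341)^0.226 = 1.11739
Power-density ratio: P_B/P_A = (V_B/V_A)³ = (1.11739)³ = 1.39512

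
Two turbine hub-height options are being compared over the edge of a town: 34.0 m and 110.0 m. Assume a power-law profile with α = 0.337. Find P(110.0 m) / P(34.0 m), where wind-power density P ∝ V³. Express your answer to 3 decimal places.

Speed ratio: V_B/V_A = (z_B/z_A)^α = (110.0/34.0)^0.337 = (3.2353)^0.337 = 1.48539
Power-density ratio: P_B/P_A = (V_B/V_A)³ = (1.48539)³ = 3.27735

3.277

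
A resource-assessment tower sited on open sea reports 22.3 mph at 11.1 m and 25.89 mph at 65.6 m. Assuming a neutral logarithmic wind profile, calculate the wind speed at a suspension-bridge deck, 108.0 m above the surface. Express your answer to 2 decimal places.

Log law: V ∝ ln(z/z₀). From the pair, with r = V₁/V₂ = 0.86134,
ln z₀ = (ln z₁ − r·ln z₂)/(1 − r) = (2.4069 − 0.86134×4.1836)/0.13866 = -8.6289 → z₀ = 0.0001789 m
V₃ = V₁ · ln(z₃/z₀)/ln(z₁/z₀) = 22.3 × 13.3111/11.0359 = 26.8974 mph

26.90 mph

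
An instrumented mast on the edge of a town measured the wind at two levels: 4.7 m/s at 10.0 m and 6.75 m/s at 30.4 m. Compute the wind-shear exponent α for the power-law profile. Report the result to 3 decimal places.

α ≈ 0.326

Power law: V₂/V₁ = (z₂/z₁)^α ⇒ α = ln(V₂/V₁) / ln(z₂/z₁)
α = ln(6.75/4.7) / ln(30.4/10.0) = ln(1.4362) / ln(3.0400)
  = 0.36198 / 1.11186 = 0.32556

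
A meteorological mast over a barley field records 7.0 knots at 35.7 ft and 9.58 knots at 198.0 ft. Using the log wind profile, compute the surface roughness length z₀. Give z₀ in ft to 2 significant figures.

z₀ ≈ 0.34 ft

Log law: V(z) ∝ ln(z/z₀). With r = V₁/V₂ = 7.0/9.58 = 0.73069,
r · ln(z₂/z₀) = ln(z₁/z₀) ⇒ ln z₀ = (ln z₁ − r·ln z₂)/(1 − r)
ln z₀ = (3.57515 − 0.73069×5.28827) / 0.26931 = -1.0728
z₀ = exp(-1.0728) = 0.3420 ft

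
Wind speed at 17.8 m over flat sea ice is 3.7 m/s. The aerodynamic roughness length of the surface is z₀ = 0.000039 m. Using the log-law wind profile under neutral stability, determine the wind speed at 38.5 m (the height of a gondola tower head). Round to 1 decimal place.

Log law: V(z) ∝ ln(z/z₀), so V₂/V₁ = ln(z₂/z₀) / ln(z₁/z₀).
ln(38.5/0.000039) = 13.8026, ln(17.8/0.000039) = 13.0311
V₂ = 3.7 × 13.8026/13.0311 = 3.7 × 1.0592 = 3.9190 m/s

3.9 m/s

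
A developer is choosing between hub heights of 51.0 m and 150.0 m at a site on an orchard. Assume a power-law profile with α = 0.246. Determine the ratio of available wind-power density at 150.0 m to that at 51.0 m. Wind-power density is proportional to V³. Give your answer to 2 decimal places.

Speed ratio: V_B/V_A = (z_B/z_A)^α = (150.0/51.0)^0.246 = (2.9412)^0.246 = 1.30394
Power-density ratio: P_B/P_A = (V_B/V_A)³ = (1.30394)³ = 2.21701

2.22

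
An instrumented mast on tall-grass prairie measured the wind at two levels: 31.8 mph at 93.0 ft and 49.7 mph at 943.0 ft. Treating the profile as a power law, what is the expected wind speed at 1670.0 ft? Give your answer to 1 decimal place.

55.5 mph

First find α: α = ln(V₂/V₁)/ln(z₂/z₁) = ln(49.7/31.8)/ln(943.0/93.0) = 0.44654/2.31647 = 0.1928
Extrapolate from 943.0 ft to 1670.0 ft: V₃ = 49.7 × (1670.0/943.0)^0.1928 = 49.7 × 1.1165 = 55.4884 mph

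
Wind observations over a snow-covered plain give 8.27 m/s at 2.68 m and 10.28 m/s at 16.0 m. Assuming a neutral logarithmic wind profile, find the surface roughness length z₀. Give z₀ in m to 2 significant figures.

Log law: V(z) ∝ ln(z/z₀). With r = V₁/V₂ = 8.27/10.28 = 0.80447,
r · ln(z₂/z₀) = ln(z₁/z₀) ⇒ ln z₀ = (ln z₁ − r·ln z₂)/(1 − r)
ln z₀ = (0.98582 − 0.80447×2.77259) / 0.19553 = -6.3657
z₀ = exp(-6.3657) = 0.001719 m

z₀ ≈ 0.0017 m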